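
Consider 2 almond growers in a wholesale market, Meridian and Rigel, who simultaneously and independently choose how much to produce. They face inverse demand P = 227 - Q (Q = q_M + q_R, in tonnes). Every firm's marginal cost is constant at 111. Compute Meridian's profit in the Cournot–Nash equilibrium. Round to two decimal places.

1495.11

A representative firm's profit is π_i = q_i(227 - Q) - 111q_i.
First-order condition (treating rivals' output as given): 116 - 2q_i - q_j = 0.
With identical firms every q_j equals q_i, so q_j = q_i and 116 = 3q_i, giving q_i = 116/3.
Price P = 227 - 232/3 = 449/3.
Meridian's profit: (449/3 - 111)·(116/3) = 1495.1111.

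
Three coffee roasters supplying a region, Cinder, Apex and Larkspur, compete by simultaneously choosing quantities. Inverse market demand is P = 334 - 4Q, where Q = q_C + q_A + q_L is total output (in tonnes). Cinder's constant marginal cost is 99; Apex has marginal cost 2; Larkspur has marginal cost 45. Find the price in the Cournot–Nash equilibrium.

Cinder's profit: π_C = (334 - 4Q)q_C - (99q_C). Setting ∂π_C/∂q_C = 0: 235 - 8q_C - 4(q_A + q_L) = 0.
Apex's first-order condition: 332 - 8q_A - 4(q_C + q_L) = 0.
Larkspur's first-order condition: 289 - 8q_L - 4(q_C + q_A) = 0.
Adding the 3 conditions: 856 − 8Q − 8Q = 0, i.e. Q = 107/2.
Back-substituting: q_C = (235 − 214)/4 = 21/4, q_A = (332 − 214)/4 = 59/2, q_L = (289 − 214)/4 = 75/4.
Total output Q = 107/2, so price P = 334 - 4·(107/2) = 120.

120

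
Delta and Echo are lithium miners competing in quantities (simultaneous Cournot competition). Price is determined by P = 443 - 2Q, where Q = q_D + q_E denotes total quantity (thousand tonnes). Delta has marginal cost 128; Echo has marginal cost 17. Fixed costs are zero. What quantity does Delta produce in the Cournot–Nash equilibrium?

Delta's profit: π_D = (443 - 2Q)q_D - (128q_D). Setting ∂π_D/∂q_D = 0: 315 - 4q_D - 2(q_E) = 0.
Echo's first-order condition: 426 - 4q_E - 2(q_D) = 0.
Best responses: q_D = (315 - 2q_E)/4, q_E = (426 - 2q_D)/4.
Solving the pair: q_D = 34, q_E = 179/2.

34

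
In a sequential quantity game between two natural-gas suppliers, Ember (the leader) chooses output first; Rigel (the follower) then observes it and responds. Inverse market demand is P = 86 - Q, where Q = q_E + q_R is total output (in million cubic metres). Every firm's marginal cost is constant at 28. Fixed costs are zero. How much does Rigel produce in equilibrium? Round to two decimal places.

14.50

Solve by backward induction. Given q_E, the follower Rigel maximises π_R = (86 - q_E - q_R)q_R - 28q_R.
Setting the follower's marginal profit to zero, 58 - q_E - 2q_R = 0, i.e. q_R = (58 - q_E)/2.
The leader anticipates this reaction. Substituting into P = 86 - Q gives P = 57 - (1/2)q_E, so π_E = (57 - (1/2)q_E)q_E - 28q_E.
Maximising: ∂π_E/∂q_E = 29 - q_E = 0, giving q_E = 29.
Then q_R = (58 - 29)/2 = 29/2.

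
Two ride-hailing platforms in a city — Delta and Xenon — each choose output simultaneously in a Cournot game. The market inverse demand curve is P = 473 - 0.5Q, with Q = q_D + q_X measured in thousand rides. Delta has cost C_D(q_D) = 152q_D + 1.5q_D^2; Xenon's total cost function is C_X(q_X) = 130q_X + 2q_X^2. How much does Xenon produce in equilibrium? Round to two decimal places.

61.34

Delta's profit: π_D = (473 - 0.5Q)q_D - (152q_D + (3/2)q_D²). Setting ∂π_D/∂q_D = 0: 321 - 4q_D - (1/2)(q_X) = 0.
Xenon's profit: π_X = (473 - 0.5Q)q_X - (130q_X + 2q_X²). Setting ∂π_X/∂q_X = 0: 343 - 5q_X - (1/2)(q_D) = 0.
So q_D = (321 - (1/2)q_X)/4 and q_X = (343 - (1/2)q_D)/5.
Solving the pair: q_D = 72.5823, q_X = 61.3418.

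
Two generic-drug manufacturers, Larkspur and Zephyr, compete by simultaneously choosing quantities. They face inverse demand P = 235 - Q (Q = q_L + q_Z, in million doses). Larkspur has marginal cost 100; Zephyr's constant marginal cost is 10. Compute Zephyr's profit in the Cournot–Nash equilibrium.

Larkspur's profit: π_L = (235 - Q)q_L - (100q_L). Setting ∂π_L/∂q_L = 0: 135 - 2q_L - (q_Z) = 0.
Zephyr's profit: π_Z = (235 - Q)q_Z - (10q_Z). Setting ∂π_Z/∂q_Z = 0: 225 - 2q_Z - (q_L) = 0.
So q_L = (135 - q_Z)/2 and q_Z = (225 - q_L)/2.
Solving the pair: q_L = 15, q_Z = 105.
Price P = 235 - 120 = 115.
Zephyr's profit: (115 - 10)·105 = 11025.

11025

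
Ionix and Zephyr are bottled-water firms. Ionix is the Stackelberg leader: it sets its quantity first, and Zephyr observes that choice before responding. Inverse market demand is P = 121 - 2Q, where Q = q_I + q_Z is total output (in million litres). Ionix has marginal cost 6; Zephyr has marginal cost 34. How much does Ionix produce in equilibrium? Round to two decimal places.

The follower Zephyr best-responds to any q_I: π_Z = (121 - 2Q)q_Z - 34q_Z.
Follower FOC: 87 - 2q_I - 4q_Z = 0, so q_Z(q_I) = (87 - 2q_I)/4.
The leader anticipates this reaction. Substituting into P = 121 - 2Q gives P = 155/2 - q_I, so π_I = (155/2 - q_I)q_I - 6q_I.
Leader FOC: 143/2 - 2q_I = 0, so q_I = 143/4.
Then q_Z = (87 - 2·(143/4))/4 = 31/8.

35.75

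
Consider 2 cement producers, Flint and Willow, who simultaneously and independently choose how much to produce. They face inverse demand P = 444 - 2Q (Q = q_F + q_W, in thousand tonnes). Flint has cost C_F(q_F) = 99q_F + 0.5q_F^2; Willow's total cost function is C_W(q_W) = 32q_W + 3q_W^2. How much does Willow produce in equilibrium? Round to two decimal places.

29.78

Flint's profit: π_F = (444 - 2Q)q_F - (99q_F + (1/2)q_F²). Setting ∂π_F/∂q_F = 0: 345 - 5q_F - 2(q_W) = 0.
Willow's first-order condition: 412 - 10q_W - 2(q_F) = 0.
Best responses: q_F = (345 - 2q_W)/5, q_W = (412 - 2q_F)/10.
Solving the pair: q_F = 1313/23, q_W = 685/23.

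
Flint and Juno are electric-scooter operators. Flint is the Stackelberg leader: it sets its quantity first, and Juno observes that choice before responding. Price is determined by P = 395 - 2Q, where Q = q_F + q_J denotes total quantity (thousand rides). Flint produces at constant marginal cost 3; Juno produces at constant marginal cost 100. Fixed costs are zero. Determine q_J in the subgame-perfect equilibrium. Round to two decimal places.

The follower Juno best-responds to any q_F: π_J = (395 - 2Q)q_J - 100q_J.
∂π_J/∂q_J = 295 - 2q_F - 4q_J = 0 gives the reaction function q_J = (295 - 2q_F)/4.
The leader anticipates this reaction. Substituting into P = 395 - 2Q gives P = 495/2 - q_F, so π_F = (495/2 - q_F)q_F - 3q_F.
Maximising: ∂π_F/∂q_F = 489/2 - 2q_F = 0, giving q_F = 489/4.
Then q_J = (295 - 2·(489/4))/4 = 101/8.

12.63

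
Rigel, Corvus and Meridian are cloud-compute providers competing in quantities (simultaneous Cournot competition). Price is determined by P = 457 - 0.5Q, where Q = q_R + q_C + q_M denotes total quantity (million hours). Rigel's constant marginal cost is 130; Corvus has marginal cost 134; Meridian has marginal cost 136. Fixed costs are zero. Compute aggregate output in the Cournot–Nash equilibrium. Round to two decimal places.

485.50

Rigel's profit: π_R = (457 - 0.5Q)q_R - (130q_R). Setting ∂π_R/∂q_R = 0: 327 - q_R - (1/2)(q_C + q_M) = 0.
Corvus's profit: π_C = (457 - 0.5Q)q_C - (134q_C). Setting ∂π_C/∂q_C = 0: 323 - q_C - (1/2)(q_R + q_M) = 0.
Meridian's profit: π_M = (457 - 0.5Q)q_M - (136q_M). Setting ∂π_M/∂q_M = 0: 321 - q_M - (1/2)(q_R + q_C) = 0.
Summing all 3 equations gives 971 − 2Q = 0, hence Q = 971/2.
Back-substituting: q_R = (327 − 971/4)/(1/2) = 337/2, q_C = (323 − 971/4)/(1/2) = 321/2, q_M = (321 − 971/4)/(1/2) = 313/2.
Total output Q = 337/2 + 321/2 + 313/2 = 971/2.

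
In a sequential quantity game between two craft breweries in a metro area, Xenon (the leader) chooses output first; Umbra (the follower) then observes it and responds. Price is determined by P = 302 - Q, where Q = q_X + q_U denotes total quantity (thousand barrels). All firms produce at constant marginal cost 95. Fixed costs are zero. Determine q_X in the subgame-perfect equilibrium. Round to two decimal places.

The follower Umbra best-responds to any q_X: π_U = (302 - Q)q_U - 95q_U.
∂π_U/∂q_U = 207 - q_X - 2q_U = 0 gives the reaction function q_U = (207 - q_X)/2.
The leader anticipates this reaction. Substituting into P = 302 - Q gives P = 397/2 - (1/2)q_X, so π_X = (397/2 - (1/2)q_X)q_X - 95q_X.
Maximising: ∂π_X/∂q_X = 207/2 - q_X = 0, giving q_X = 207/2.
Then q_U = (207 - 207/2)/2 = 207/4.

103.50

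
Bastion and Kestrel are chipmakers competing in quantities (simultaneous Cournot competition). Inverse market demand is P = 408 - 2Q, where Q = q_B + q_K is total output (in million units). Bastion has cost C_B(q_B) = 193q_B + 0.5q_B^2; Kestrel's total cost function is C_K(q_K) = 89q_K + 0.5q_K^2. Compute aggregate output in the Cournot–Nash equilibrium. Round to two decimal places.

Bastion's profit: π_B = (408 - 2Q)q_B - (193q_B + (1/2)q_B²). Setting ∂π_B/∂q_B = 0: 215 - 5q_B - 2(q_K) = 0.
Kestrel's first-order condition: 319 - 5q_K - 2(q_B) = 0.
Rearranging gives the reaction functions q_B = (215 - 2q_K)/5 and q_K = (319 - 2q_B)/5.
Solving the pair: q_B = 437/21, q_K = 1165/21.
Total output Q = 437/21 + 1165/21 = 534/7.

76.29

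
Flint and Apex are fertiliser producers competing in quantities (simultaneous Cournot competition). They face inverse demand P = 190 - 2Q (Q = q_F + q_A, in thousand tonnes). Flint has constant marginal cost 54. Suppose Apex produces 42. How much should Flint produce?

With the rival's output fixed at 42, Flint's profit is π_F = (190 - 2·42 - 2q_F)q_F - (54q_F) = (106 - 2q_F)q_F - (54q_F).
∂π_F/∂q_F = 52 - 4q_F = 0, so q_F = 13.

13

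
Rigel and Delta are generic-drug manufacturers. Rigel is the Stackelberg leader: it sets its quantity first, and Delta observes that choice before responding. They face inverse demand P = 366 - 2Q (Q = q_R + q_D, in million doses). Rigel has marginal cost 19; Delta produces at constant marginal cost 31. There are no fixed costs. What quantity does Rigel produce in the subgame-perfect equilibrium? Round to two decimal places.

Solve by backward induction. Given q_R, the follower Delta maximises π_D = (366 - 2q_R - 2q_D)q_D - 31q_D.
∂π_D/∂q_D = 335 - 2q_R - 4q_D = 0 gives the reaction function q_D = (335 - 2q_R)/4.
The leader anticipates this reaction. Substituting into P = 366 - 2Q gives P = 397/2 - q_R, so π_R = (397/2 - q_R)q_R - 19q_R.
The leader's first-order condition 359/2 - 2q_R = 0 yields q_R = 359/4.
Then q_D = (335 - 2·(359/4))/4 = 311/8.

89.75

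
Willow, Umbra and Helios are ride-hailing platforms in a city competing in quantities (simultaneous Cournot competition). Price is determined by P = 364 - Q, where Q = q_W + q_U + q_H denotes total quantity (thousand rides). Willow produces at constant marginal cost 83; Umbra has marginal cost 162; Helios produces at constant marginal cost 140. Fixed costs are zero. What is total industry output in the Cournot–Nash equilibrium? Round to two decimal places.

Willow's profit: π_W = (364 - Q)q_W - (83q_W). Setting ∂π_W/∂q_W = 0: 281 - 2q_W - (q_U + q_H) = 0.
Umbra's profit: π_U = (364 - Q)q_U - (162q_U). Setting ∂π_U/∂q_U = 0: 202 - 2q_U - (q_W + q_H) = 0.
Helios's profit: π_H = (364 - Q)q_H - (140q_H). Setting ∂π_H/∂q_H = 0: 224 - 2q_H - (q_W + q_U) = 0.
Adding the 3 first-order conditions: 707 − 4Q = 0, so Q = 707/4.
Back-substituting: q_W = (281 − 707/4) = 417/4, q_U = (202 − 707/4) = 101/4, q_H = (224 − 707/4) = 189/4.
Total output Q = 417/4 + 101/4 + 189/4 = 707/4.

176.75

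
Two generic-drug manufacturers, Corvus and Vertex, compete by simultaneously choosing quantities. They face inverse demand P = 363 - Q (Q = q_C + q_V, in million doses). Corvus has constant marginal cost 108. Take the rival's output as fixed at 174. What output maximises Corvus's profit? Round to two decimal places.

With the rival's output fixed at 174, Corvus's profit is π_C = (363 - 174 - q_C)q_C - (108q_C) = (189 - q_C)q_C - (108q_C).
∂π_C/∂q_C = 81 - 2q_C = 0, so q_C = 81/2.

40.50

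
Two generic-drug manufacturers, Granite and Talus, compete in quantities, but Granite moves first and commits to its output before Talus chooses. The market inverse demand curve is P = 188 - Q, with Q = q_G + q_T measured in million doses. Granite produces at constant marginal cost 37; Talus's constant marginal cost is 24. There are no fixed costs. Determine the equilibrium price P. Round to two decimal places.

71.50

Solve by backward induction. Given q_G, the follower Talus maximises π_T = (188 - q_G - q_T)q_T - 24q_T.
∂π_T/∂q_T = 164 - q_G - 2q_T = 0 gives the reaction function q_T = (164 - q_G)/2.
Granite substitutes q_T(q_G) into its own profit: π_G = q_G(188 - q_G - (164 - q_G)/2) - 37q_G = (106 - (1/2)q_G)q_G - 37q_G.
Leader FOC: 69 - q_G = 0, so q_G = 69.
Then q_T = (164 - 69)/2 = 95/2.
Total output Q = 233/2, so price P = 188 - 233/2 = 143/2.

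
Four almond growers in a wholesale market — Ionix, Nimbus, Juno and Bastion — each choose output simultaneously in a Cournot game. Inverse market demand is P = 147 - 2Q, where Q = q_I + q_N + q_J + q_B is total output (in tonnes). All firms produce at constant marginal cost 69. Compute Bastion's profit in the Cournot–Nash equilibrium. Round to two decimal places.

121.68

Each firm earns π_i = (147 - 2Q)q_i - 69q_i.
Setting ∂π_i/∂q_i = 0 with rivals' quantities fixed: 78 - 4q_i - 2·Σ_{j≠i} q_j = 0.
With identical firms every q_j equals q_i, so Σ_{j≠i} q_j = 3q_i and 78 = 10q_i, giving q_i = 39/5.
Price P = 147 - 2·(156/5) = 423/5.
Bastion's profit: (423/5 - 69)·(39/5) = 121.6800.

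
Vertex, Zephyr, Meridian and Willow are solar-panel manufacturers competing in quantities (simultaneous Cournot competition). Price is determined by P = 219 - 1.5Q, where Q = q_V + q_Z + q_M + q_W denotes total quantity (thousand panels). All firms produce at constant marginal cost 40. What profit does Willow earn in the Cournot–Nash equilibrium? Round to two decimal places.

854.43

Each firm earns π_i = (219 - 1.5Q)q_i - 40q_i.
First-order condition (treating rivals' output as given): 179 - 3q_i - (3/2)·Σ_{j≠i} q_j = 0.
With identical firms every q_j equals q_i, so Σ_{j≠i} q_j = 3q_i and 179 = (15/2)q_i, giving q_i = 358/15.
Price P = 219 - (3/2)·(1432/15) = 379/5.
Willow's profit: (379/5 - 40)·(358/15) = 854.4267.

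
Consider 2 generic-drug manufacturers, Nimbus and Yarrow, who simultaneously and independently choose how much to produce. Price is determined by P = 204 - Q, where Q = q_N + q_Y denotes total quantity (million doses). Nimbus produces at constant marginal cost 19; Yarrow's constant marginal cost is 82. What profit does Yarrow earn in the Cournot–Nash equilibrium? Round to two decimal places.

Nimbus's profit: π_N = (204 - Q)q_N - (19q_N). Setting ∂π_N/∂q_N = 0: 185 - 2q_N - (q_Y) = 0.
Yarrow's profit: π_Y = (204 - Q)q_Y - (82q_Y). Setting ∂π_Y/∂q_Y = 0: 122 - 2q_Y - (q_N) = 0.
Best responses: q_N = (185 - q_Y)/2, q_Y = (122 - q_N)/2.
Substituting one into the other gives q_N = 248/3 and q_Y = 59/3.
Price P = 204 - 307/3 = 305/3.
Yarrow's profit: (305/3 - 82)·(59/3) = 386.7778.

386.78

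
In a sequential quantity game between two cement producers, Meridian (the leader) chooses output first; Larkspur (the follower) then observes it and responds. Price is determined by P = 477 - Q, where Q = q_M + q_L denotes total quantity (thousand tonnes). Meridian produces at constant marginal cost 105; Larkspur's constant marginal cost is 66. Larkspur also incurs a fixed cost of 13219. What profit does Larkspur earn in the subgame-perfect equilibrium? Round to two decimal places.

1726.06

Solve by backward induction. Given q_M, the follower Larkspur maximises π_L = (477 - q_M - q_L)q_L - 66q_L.
Setting the follower's marginal profit to zero, 411 - q_M - 2q_L = 0, i.e. q_L = (411 - q_M)/2.
Meridian substitutes q_L(q_M) into its own profit: π_M = q_M(477 - q_M - (411 - q_M)/2) - 105q_M = (543/2 - (1/2)q_M)q_M - 105q_M.
Leader FOC: 333/2 - q_M = 0, so q_M = 333/2.
Then q_L = (411 - 333/2)/2 = 489/4.
Price P = 477 - 1155/4 = 753/4.
Larkspur's profit: (753/4 - 66)·(489/4) - 13219 = 1726.0625.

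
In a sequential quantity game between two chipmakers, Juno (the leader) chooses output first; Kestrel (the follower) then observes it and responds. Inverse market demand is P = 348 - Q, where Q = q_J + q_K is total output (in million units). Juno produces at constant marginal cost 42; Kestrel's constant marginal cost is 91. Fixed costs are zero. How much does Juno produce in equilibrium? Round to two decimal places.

177.50

Solve by backward induction. Given q_J, the follower Kestrel maximises π_K = (348 - q_J - q_K)q_K - 91q_K.
Follower FOC: 257 - q_J - 2q_K = 0, so q_K(q_J) = (257 - q_J)/2.
The leader anticipates this reaction. Substituting into P = 348 - Q gives P = 439/2 - (1/2)q_J, so π_J = (439/2 - (1/2)q_J)q_J - 42q_J.
Leader FOC: 355/2 - q_J = 0, so q_J = 355/2.
Then q_K = (257 - 355/2)/2 = 159/4.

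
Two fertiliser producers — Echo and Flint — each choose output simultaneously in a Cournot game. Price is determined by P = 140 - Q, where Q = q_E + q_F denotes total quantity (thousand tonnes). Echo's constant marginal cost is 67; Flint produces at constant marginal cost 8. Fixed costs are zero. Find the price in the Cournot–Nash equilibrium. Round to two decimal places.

71.67

Echo's profit: π_E = (140 - Q)q_E - (67q_E). Setting ∂π_E/∂q_E = 0: 73 - 2q_E - (q_F) = 0.
Flint's first-order condition: 132 - 2q_F - (q_E) = 0.
Rearranging gives the reaction functions q_E = (73 - q_F)/2 and q_F = (132 - q_E)/2.
Solving the pair: q_E = 14/3, q_F = 191/3.
Total output Q = 205/3, so price P = 140 - 205/3 = 215/3.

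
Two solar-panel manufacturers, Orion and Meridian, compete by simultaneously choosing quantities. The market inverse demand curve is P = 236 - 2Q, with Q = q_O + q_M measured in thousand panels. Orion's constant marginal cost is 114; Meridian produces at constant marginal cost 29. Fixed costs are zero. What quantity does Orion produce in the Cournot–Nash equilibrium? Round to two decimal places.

Orion's profit: π_O = (236 - 2Q)q_O - (114q_O). Setting ∂π_O/∂q_O = 0: 122 - 4q_O - 2(q_M) = 0.
Meridian's first-order condition: 207 - 4q_M - 2(q_O) = 0.
Best responses: q_O = (122 - 2q_M)/4, q_M = (207 - 2q_O)/4.
Substituting one into the other gives q_O = 37/6 and q_M = 146/3.

6.17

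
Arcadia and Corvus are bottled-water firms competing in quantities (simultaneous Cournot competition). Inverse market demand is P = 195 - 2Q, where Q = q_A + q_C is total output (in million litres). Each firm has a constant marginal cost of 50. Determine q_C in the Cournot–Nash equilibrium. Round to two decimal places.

Each firm earns π_i = (195 - 2Q)q_i - 50q_i.
Setting ∂π_i/∂q_i = 0 with rivals' quantities fixed: 145 - 4q_i - 2q_j = 0.
With identical firms every q_j equals q_i, so q_j = q_i and 145 = 6q_i, giving q_i = 145/6.

24.17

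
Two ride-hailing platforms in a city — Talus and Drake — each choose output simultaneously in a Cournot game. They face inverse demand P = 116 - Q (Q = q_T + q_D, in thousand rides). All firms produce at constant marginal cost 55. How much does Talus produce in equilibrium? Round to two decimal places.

20.33

A representative firm's profit is π_i = q_i(116 - Q) - 55q_i.
Setting ∂π_i/∂q_i = 0 with rivals' quantities fixed: 61 - 2q_i - q_j = 0.
By symmetry each firm produces the same amount; substituting q_j = q_i yields q_i = 61/3.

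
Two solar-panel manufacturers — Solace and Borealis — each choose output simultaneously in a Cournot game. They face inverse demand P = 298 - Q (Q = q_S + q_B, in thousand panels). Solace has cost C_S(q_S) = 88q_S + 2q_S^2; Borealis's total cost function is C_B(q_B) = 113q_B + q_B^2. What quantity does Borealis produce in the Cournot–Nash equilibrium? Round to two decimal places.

39.13

Solace's profit: π_S = (298 - Q)q_S - (88q_S + 2q_S²). Setting ∂π_S/∂q_S = 0: 210 - 6q_S - (q_B) = 0.
Borealis's first-order condition: 185 - 4q_B - (q_S) = 0.
Rearranging gives the reaction functions q_S = (210 - q_B)/6 and q_B = (185 - q_S)/4.
Substituting one into the other gives q_S = 655/23 and q_B = 900/23.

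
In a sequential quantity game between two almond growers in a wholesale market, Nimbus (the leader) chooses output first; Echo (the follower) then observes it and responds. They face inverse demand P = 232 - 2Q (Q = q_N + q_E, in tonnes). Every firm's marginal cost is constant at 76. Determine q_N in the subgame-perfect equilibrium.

Solve by backward induction. Given q_N, the follower Echo maximises π_E = (232 - 2q_N - 2q_E)q_E - 76q_E.
Follower FOC: 156 - 2q_N - 4q_E = 0, so q_E(q_N) = (156 - 2q_N)/4.
The leader anticipates this reaction. Substituting into P = 232 - 2Q gives P = 154 - q_N, so π_N = (154 - q_N)q_N - 76q_N.
Leader FOC: 78 - 2q_N = 0, so q_N = 39.
Then q_E = (156 - 2·39)/4 = 39/2.

39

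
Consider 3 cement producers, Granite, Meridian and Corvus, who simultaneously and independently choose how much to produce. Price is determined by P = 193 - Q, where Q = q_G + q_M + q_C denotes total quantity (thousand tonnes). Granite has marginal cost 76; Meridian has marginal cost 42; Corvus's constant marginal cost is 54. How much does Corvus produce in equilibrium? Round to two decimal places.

37.25

Granite's profit: π_G = (193 - Q)q_G - (76q_G). Setting ∂π_G/∂q_G = 0: 117 - 2q_G - (q_M + q_C) = 0.
Meridian's first-order condition: 151 - 2q_M - (q_G + q_C) = 0.
Corvus's profit: π_C = (193 - Q)q_C - (54q_C). Setting ∂π_C/∂q_C = 0: 139 - 2q_C - (q_G + q_M) = 0.
Summing all 3 equations gives 407 − 4Q = 0, hence Q = 407/4.
Back-substituting: q_G = (117 − 407/4) = 61/4, q_M = (151 − 407/4) = 197/4, q_C = (139 − 407/4) = 149/4.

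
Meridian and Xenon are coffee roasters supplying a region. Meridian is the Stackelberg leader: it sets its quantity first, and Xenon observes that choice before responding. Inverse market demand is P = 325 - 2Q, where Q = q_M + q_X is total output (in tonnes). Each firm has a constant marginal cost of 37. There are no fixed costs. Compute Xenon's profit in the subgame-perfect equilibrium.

The follower Xenon best-responds to any q_M: π_X = (325 - 2Q)q_X - 37q_X.
Follower FOC: 288 - 2q_M - 4q_X = 0, so q_X(q_M) = (288 - 2q_M)/4.
Meridian substitutes q_X(q_M) into its own profit: π_M = q_M(325 - 2q_M - (288 - 2q_M)/2) - 37q_M = (181 - q_M)q_M - 37q_M.
Maximising: ∂π_M/∂q_M = 144 - 2q_M = 0, giving q_M = 72.
Then q_X = (288 - 2·72)/4 = 36.
Price P = 325 - 2·108 = 109.
Xenon's profit: (109 - 37)·36 = 2592.

2592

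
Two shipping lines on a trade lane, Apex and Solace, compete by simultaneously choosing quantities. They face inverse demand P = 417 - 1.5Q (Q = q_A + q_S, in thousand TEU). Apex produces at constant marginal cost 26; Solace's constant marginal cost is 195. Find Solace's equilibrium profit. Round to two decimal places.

208.07

Apex's profit: π_A = (417 - 1.5Q)q_A - (26q_A). Setting ∂π_A/∂q_A = 0: 391 - 3q_A - (3/2)(q_S) = 0.
Solace's first-order condition: 222 - 3q_S - (3/2)(q_A) = 0.
Rearranging gives the reaction functions q_A = (391 - (3/2)q_S)/3 and q_S = (222 - (3/2)q_A)/3.
Solving the pair: q_A = 1120/9, q_S = 106/9.
Price P = 417 - (3/2)·(1226/9) = 638/3.
Solace's profit: (638/3 - 195)·(106/9) = 208.0741.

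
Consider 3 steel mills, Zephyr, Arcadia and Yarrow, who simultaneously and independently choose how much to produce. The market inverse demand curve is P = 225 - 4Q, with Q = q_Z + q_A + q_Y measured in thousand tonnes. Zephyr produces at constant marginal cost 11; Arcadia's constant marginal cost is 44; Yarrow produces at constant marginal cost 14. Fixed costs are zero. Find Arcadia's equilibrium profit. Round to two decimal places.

217.56

Zephyr's profit: π_Z = (225 - 4Q)q_Z - (11q_Z). Setting ∂π_Z/∂q_Z = 0: 214 - 8q_Z - 4(q_A + q_Y) = 0.
Arcadia's profit: π_A = (225 - 4Q)q_A - (44q_A). Setting ∂π_A/∂q_A = 0: 181 - 8q_A - 4(q_Z + q_Y) = 0.
Yarrow's profit: π_Y = (225 - 4Q)q_Y - (14q_Y). Setting ∂π_Y/∂q_Y = 0: 211 - 8q_Y - 4(q_Z + q_A) = 0.
Adding the 3 first-order conditions: 606 − 16Q = 0, so Q = 303/8.
Back-substituting: q_Z = (214 − 303/2)/4 = 125/8, q_A = (181 − 303/2)/4 = 59/8, q_Y = (211 − 303/2)/4 = 119/8.
Price P = 225 - 4·(303/8) = 147/2.
Arcadia's profit: (147/2 - 44)·(59/8) = 217.5625.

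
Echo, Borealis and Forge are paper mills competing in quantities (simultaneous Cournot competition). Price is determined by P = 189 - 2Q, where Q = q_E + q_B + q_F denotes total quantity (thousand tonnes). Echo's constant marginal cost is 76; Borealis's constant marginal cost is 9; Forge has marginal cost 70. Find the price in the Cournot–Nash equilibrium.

86

Echo's profit: π_E = (189 - 2Q)q_E - (76q_E). Setting ∂π_E/∂q_E = 0: 113 - 4q_E - 2(q_B + q_F) = 0.
Borealis's first-order condition: 180 - 4q_B - 2(q_E + q_F) = 0.
Forge's profit: π_F = (189 - 2Q)q_F - (70q_F). Setting ∂π_F/∂q_F = 0: 119 - 4q_F - 2(q_E + q_B) = 0.
Adding the 3 first-order conditions: 412 − 8Q = 0, so Q = 103/2.
Back-substituting: q_E = (113 − 103)/2 = 5, q_B = (180 − 103)/2 = 77/2, q_F = (119 − 103)/2 = 8.
Total output Q = 103/2, so price P = 189 - 2·(103/2) = 86.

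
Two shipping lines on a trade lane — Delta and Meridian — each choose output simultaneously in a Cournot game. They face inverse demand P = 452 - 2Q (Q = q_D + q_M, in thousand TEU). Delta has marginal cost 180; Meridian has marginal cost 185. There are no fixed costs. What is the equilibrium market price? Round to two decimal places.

Delta's profit: π_D = (452 - 2Q)q_D - (180q_D). Setting ∂π_D/∂q_D = 0: 272 - 4q_D - 2(q_M) = 0.
Meridian's profit: π_M = (452 - 2Q)q_M - (185q_M). Setting ∂π_M/∂q_M = 0: 267 - 4q_M - 2(q_D) = 0.
Rearranging gives the reaction functions q_D = (272 - 2q_M)/4 and q_M = (267 - 2q_D)/4.
Substituting one into the other gives q_D = 277/6 and q_M = 131/3.
Total output Q = 539/6, so price P = 452 - 2·(539/6) = 817/3.

272.33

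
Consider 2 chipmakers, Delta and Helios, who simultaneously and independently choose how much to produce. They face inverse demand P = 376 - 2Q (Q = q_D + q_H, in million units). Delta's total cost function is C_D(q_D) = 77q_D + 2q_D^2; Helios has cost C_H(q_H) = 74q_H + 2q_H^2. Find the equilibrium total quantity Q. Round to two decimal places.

60.10

Delta's profit: π_D = (376 - 2Q)q_D - (77q_D + 2q_D²). Setting ∂π_D/∂q_D = 0: 299 - 8q_D - 2(q_H) = 0.
Helios's first-order condition: 302 - 8q_H - 2(q_D) = 0.
Rearranging gives the reaction functions q_D = (299 - 2q_H)/8 and q_H = (302 - 2q_D)/8.
Solving the pair: q_D = 149/5, q_H = 303/10.
Total output Q = 149/5 + 303/10 = 601/10.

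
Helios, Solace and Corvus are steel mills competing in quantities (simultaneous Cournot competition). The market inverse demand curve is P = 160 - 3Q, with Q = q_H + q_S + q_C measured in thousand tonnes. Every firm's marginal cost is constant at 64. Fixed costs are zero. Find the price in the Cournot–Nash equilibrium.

88

A representative firm's profit is π_i = q_i(160 - 3Q) - 64q_i.
First-order condition (treating rivals' output as given): 96 - 6q_i - 3·Σ_{j≠i} q_j = 0.
With identical firms every q_j equals q_i, so Σ_{j≠i} q_j = 2q_i and 96 = 12q_i, giving q_i = 8.
Total output Q = 24, so price P = 160 - 3·24 = 88.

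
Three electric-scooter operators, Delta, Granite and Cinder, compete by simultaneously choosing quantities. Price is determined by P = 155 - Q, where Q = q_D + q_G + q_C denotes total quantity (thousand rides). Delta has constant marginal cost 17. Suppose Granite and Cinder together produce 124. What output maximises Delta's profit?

With rivals' combined output fixed at 124, Delta's profit is π_D = (155 - 124 - q_D)q_D - (17q_D) = (31 - q_D)q_D - (17q_D).
∂π_D/∂q_D = 14 - 2q_D = 0, so q_D = 7.

7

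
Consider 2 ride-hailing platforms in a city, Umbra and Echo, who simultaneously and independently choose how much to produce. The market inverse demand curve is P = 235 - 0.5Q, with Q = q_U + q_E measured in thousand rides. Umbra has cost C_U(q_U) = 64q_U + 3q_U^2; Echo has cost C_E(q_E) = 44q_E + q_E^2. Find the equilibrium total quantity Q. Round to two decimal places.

Umbra's profit: π_U = (235 - 0.5Q)q_U - (64q_U + 3q_U²). Setting ∂π_U/∂q_U = 0: 171 - 7q_U - (1/2)(q_E) = 0.
Echo's profit: π_E = (235 - 0.5Q)q_E - (44q_E + q_E²). Setting ∂π_E/∂q_E = 0: 191 - 3q_E - (1/2)(q_U) = 0.
So q_U = (171 - (1/2)q_E)/7 and q_E = (191 - (1/2)q_U)/3.
Substituting one into the other gives q_U = 1670/83 and q_E = 60.3133.
Total output Q = 1670/83 + 60.3133 = 80.4337.

80.43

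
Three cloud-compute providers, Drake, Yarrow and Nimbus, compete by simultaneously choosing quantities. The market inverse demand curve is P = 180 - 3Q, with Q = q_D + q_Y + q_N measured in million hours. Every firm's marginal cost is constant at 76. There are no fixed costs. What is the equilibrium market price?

Each firm earns π_i = (180 - 3Q)q_i - 76q_i.
First-order condition (treating rivals' output as given): 104 - 6q_i - 3·Σ_{j≠i} q_j = 0.
By symmetry each firm produces the same amount; substituting Σ_{j≠i} q_j = 2q_i yields q_i = 104/12 = 26/3.
Total output Q = 26, so price P = 180 - 3·26 = 102.

102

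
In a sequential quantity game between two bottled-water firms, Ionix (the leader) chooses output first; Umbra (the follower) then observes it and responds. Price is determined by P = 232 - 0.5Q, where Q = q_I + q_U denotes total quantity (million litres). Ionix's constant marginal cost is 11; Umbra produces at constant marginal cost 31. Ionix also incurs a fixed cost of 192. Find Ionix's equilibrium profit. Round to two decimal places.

14328.25

Solve by backward induction. Given q_I, the follower Umbra maximises π_U = (232 - (1/2)q_I - (1/2)q_U)q_U - 31q_U.
∂π_U/∂q_U = 201 - (1/2)q_I - q_U = 0 gives the reaction function q_U = (201 - (1/2)q_I).
The leader anticipates this reaction. Substituting into P = 232 - 0.5Q gives P = 263/2 - (1/4)q_I, so π_I = (263/2 - (1/4)q_I)q_I - 11q_I.
Maximising: ∂π_I/∂q_I = 241/2 - (1/2)q_I = 0, giving q_I = 241.
Then q_U = (201 - (1/2)·241) = 161/2.
Price P = 232 - (1/2)·(643/2) = 285/4.
Ionix's profit: (285/4 - 11)·241 - 192 = 14328.2500.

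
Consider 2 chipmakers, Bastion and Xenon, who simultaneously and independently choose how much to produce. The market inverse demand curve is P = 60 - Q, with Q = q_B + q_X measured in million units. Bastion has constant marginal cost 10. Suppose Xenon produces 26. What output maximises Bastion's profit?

With the rival's output fixed at 26, Bastion's profit is π_B = (60 - 26 - q_B)q_B - (10q_B) = (34 - q_B)q_B - (10q_B).
∂π_B/∂q_B = 24 - 2q_B = 0, so q_B = 12.

12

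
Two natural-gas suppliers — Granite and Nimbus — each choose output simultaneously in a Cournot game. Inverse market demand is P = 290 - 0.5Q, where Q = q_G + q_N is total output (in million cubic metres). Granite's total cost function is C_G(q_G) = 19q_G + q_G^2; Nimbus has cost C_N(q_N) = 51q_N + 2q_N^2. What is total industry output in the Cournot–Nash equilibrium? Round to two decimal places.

123.19

Granite's profit: π_G = (290 - 0.5Q)q_G - (19q_G + q_G²). Setting ∂π_G/∂q_G = 0: 271 - 3q_G - (1/2)(q_N) = 0.
Nimbus's first-order condition: 239 - 5q_N - (1/2)(q_G) = 0.
So q_G = (271 - (1/2)q_N)/3 and q_N = (239 - (1/2)q_G)/5.
Substituting one into the other gives q_G = 83.7627 and q_N = 39.4237.
Total output Q = 83.7627 + 39.4237 = 123.1864.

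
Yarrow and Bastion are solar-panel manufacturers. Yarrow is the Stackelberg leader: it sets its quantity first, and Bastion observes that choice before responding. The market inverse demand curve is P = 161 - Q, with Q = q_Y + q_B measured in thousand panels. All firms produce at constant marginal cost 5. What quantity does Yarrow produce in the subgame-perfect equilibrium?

The follower Bastion best-responds to any q_Y: π_B = (161 - Q)q_B - 5q_B.
∂π_B/∂q_B = 156 - q_Y - 2q_B = 0 gives the reaction function q_B = (156 - q_Y)/2.
The leader anticipates this reaction. Substituting into P = 161 - Q gives P = 83 - (1/2)q_Y, so π_Y = (83 - (1/2)q_Y)q_Y - 5q_Y.
The leader's first-order condition 78 - q_Y = 0 yields q_Y = 78.
Then q_B = (156 - 78)/2 = 39.

78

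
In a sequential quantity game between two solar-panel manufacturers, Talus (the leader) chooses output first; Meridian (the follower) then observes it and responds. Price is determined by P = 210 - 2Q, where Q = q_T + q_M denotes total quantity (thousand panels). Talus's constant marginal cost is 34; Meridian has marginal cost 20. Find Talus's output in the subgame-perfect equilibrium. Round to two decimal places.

40.50

The follower Meridian best-responds to any q_T: π_M = (210 - 2Q)q_M - 20q_M.
Follower FOC: 190 - 2q_T - 4q_M = 0, so q_M(q_T) = (190 - 2q_T)/4.
The leader anticipates this reaction. Substituting into P = 210 - 2Q gives P = 115 - q_T, so π_T = (115 - q_T)q_T - 34q_T.
The leader's first-order condition 81 - 2q_T = 0 yields q_T = 81/2.
Then q_M = (190 - 2·(81/2))/4 = 109/4.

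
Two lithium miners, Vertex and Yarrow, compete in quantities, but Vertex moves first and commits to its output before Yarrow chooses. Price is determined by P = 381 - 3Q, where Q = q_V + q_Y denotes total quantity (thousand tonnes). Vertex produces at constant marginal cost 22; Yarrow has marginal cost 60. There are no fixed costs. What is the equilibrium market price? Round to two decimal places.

121.25

Solve by backward induction. Given q_V, the follower Yarrow maximises π_Y = (381 - 3q_V - 3q_Y)q_Y - 60q_Y.
Setting the follower's marginal profit to zero, 321 - 3q_V - 6q_Y = 0, i.e. q_Y = (321 - 3q_V)/6.
Vertex substitutes q_Y(q_V) into its own profit: π_V = q_V(381 - 3q_V - (321 - 3q_V)/2) - 22q_V = (441/2 - (3/2)q_V)q_V - 22q_V.
Leader FOC: 397/2 - 3q_V = 0, so q_V = 397/6.
Then q_Y = (321 - 3·(397/6))/6 = 245/12.
Total output Q = 1039/12, so price P = 381 - 3·(1039/12) = 485/4.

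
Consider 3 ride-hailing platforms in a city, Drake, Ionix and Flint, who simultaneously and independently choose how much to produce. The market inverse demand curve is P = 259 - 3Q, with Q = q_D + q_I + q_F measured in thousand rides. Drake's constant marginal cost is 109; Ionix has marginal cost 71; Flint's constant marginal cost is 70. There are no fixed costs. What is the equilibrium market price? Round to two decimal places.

127.25

Drake's profit: π_D = (259 - 3Q)q_D - (109q_D). Setting ∂π_D/∂q_D = 0: 150 - 6q_D - 3(q_I + q_F) = 0.
Ionix's profit: π_I = (259 - 3Q)q_I - (71q_I). Setting ∂π_I/∂q_I = 0: 188 - 6q_I - 3(q_D + q_F) = 0.
Flint's profit: π_F = (259 - 3Q)q_F - (70q_F). Setting ∂π_F/∂q_F = 0: 189 - 6q_F - 3(q_D + q_I) = 0.
Adding the 3 conditions: 527 − 6Q − 6Q = 0, i.e. Q = 527/12.
Back-substituting: q_D = (150 − 527/4)/3 = 73/12, q_I = (188 − 527/4)/3 = 75/4, q_F = (189 − 527/4)/3 = 229/12.
Total output Q = 527/12, so price P = 259 - 3·(527/12) = 509/4.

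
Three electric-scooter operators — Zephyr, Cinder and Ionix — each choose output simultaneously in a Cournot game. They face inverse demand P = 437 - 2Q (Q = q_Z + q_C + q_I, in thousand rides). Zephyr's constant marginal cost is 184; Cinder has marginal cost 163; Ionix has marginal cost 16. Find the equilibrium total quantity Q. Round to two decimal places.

Zephyr's profit: π_Z = (437 - 2Q)q_Z - (184q_Z). Setting ∂π_Z/∂q_Z = 0: 253 - 4q_Z - 2(q_C + q_I) = 0.
Cinder's first-order condition: 274 - 4q_C - 2(q_Z + q_I) = 0.
Ionix's first-order condition: 421 - 4q_I - 2(q_Z + q_C) = 0.
Summing all 3 equations gives 948 − 8Q = 0, hence Q = 237/2.
Back-substituting: q_Z = (253 − 237)/2 = 8, q_C = (274 − 237)/2 = 37/2, q_I = (421 − 237)/2 = 92.
Total output Q = 8 + 37/2 + 92 = 237/2.

118.50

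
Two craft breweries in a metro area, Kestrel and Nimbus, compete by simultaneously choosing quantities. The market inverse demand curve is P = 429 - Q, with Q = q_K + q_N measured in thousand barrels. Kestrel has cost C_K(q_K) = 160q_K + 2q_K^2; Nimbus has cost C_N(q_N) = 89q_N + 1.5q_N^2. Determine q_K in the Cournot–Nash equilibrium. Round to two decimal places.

34.66

Kestrel's profit: π_K = (429 - Q)q_K - (160q_K + 2q_K²). Setting ∂π_K/∂q_K = 0: 269 - 6q_K - (q_N) = 0.
Nimbus's profit: π_N = (429 - Q)q_N - (89q_N + (3/2)q_N²). Setting ∂π_N/∂q_N = 0: 340 - 5q_N - (q_K) = 0.
Best responses: q_K = (269 - q_N)/6, q_N = (340 - q_K)/5.
Substituting one into the other gives q_K = 1005/29 and q_N = 1771/29.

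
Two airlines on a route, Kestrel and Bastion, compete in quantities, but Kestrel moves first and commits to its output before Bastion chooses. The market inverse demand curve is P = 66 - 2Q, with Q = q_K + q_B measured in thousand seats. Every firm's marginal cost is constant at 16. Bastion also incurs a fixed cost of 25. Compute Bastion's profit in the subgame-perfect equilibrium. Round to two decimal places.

The follower Bastion best-responds to any q_K: π_B = (66 - 2Q)q_B - 16q_B.
∂π_B/∂q_B = 50 - 2q_K - 4q_B = 0 gives the reaction function q_B = (50 - 2q_K)/4.
Kestrel substitutes q_B(q_K) into its own profit: π_K = q_K(66 - 2q_K - (50 - 2q_K)/2) - 16q_K = (41 - q_K)q_K - 16q_K.
Leader FOC: 25 - 2q_K = 0, so q_K = 25/2.
Then q_B = (50 - 2·(25/2))/4 = 25/4.
Price P = 66 - 2·(75/4) = 57/2.
Bastion's profit: (57/2 - 16)·(25/4) - 25 = 425/8.

53.13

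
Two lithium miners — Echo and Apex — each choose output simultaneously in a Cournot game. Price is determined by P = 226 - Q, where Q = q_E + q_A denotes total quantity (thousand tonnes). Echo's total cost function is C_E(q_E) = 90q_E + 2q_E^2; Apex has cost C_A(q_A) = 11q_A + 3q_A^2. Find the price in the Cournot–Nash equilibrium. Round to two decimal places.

Echo's profit: π_E = (226 - Q)q_E - (90q_E + 2q_E²). Setting ∂π_E/∂q_E = 0: 136 - 6q_E - (q_A) = 0.
Apex's profit: π_A = (226 - Q)q_A - (11q_A + 3q_A²). Setting ∂π_A/∂q_A = 0: 215 - 8q_A - (q_E) = 0.
Best responses: q_E = (136 - q_A)/6, q_A = (215 - q_E)/8.
Solving the pair: q_E = 873/47, q_A = 1154/47.
Total output Q = 43.1277, so price P = 226 - 43.1277 = 182.8723.

182.87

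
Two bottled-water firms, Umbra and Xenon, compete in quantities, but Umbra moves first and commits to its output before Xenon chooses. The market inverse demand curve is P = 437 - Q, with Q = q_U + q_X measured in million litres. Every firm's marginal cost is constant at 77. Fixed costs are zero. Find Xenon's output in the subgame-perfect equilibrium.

90

The follower Xenon best-responds to any q_U: π_X = (437 - Q)q_X - 77q_X.
Follower FOC: 360 - q_U - 2q_X = 0, so q_X(q_U) = (360 - q_U)/2.
Umbra substitutes q_X(q_U) into its own profit: π_U = q_U(437 - q_U - (360 - q_U)/2) - 77q_U = (257 - (1/2)q_U)q_U - 77q_U.
The leader's first-order condition 180 - q_U = 0 yields q_U = 180.
Then q_X = (360 - 180)/2 = 90.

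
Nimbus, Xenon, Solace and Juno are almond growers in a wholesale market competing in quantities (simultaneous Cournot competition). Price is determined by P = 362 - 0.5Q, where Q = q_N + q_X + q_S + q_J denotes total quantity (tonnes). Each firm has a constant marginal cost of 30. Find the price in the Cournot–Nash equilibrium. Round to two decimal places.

A representative firm's profit is π_i = q_i(362 - 0.5Q) - 30q_i.
Setting ∂π_i/∂q_i = 0 with rivals' quantities fixed: 332 - q_i - (1/2)·Σ_{j≠i} q_j = 0.
By symmetry each firm produces the same amount; substituting Σ_{j≠i} q_j = 3q_i yields q_i = 332/(5/2) = 664/5.
Total output Q = 531.2000, so price P = 362 - (1/2)·531.2000 = 482/5.

96.40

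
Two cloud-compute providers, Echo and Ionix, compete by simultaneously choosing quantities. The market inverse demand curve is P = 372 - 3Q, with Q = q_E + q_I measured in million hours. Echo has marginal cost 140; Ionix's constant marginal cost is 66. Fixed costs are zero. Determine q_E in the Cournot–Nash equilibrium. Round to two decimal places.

Echo's profit: π_E = (372 - 3Q)q_E - (140q_E). Setting ∂π_E/∂q_E = 0: 232 - 6q_E - 3(q_I) = 0.
Ionix's profit: π_I = (372 - 3Q)q_I - (66q_I). Setting ∂π_I/∂q_I = 0: 306 - 6q_I - 3(q_E) = 0.
Rearranging gives the reaction functions q_E = (232 - 3q_I)/6 and q_I = (306 - 3q_E)/6.
Solving the pair: q_E = 158/9, q_I = 380/9.

17.56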